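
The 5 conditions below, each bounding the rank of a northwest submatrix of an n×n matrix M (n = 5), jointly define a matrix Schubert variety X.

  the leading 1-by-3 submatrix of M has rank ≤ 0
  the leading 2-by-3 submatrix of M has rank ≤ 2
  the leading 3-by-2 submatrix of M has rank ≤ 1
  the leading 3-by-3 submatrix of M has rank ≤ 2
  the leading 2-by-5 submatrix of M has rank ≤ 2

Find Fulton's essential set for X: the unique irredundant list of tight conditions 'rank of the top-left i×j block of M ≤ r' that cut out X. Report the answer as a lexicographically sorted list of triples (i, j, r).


Propagating the 5 rank bounds to every northwest block:

  R[1]: 0 0 0 1 1
  R[2]: 1 1 1 2 2
  R[3]: 1 1 2 3 3
  R[4]: 1 2 3 4 4
  R[5]: 1 2 3 4 5

so w = (4, 1, 3, 2, 5).

|D(w)|=4, |Ess(w)|=2:

[(1, 3, 0), (3, 2, 1)]


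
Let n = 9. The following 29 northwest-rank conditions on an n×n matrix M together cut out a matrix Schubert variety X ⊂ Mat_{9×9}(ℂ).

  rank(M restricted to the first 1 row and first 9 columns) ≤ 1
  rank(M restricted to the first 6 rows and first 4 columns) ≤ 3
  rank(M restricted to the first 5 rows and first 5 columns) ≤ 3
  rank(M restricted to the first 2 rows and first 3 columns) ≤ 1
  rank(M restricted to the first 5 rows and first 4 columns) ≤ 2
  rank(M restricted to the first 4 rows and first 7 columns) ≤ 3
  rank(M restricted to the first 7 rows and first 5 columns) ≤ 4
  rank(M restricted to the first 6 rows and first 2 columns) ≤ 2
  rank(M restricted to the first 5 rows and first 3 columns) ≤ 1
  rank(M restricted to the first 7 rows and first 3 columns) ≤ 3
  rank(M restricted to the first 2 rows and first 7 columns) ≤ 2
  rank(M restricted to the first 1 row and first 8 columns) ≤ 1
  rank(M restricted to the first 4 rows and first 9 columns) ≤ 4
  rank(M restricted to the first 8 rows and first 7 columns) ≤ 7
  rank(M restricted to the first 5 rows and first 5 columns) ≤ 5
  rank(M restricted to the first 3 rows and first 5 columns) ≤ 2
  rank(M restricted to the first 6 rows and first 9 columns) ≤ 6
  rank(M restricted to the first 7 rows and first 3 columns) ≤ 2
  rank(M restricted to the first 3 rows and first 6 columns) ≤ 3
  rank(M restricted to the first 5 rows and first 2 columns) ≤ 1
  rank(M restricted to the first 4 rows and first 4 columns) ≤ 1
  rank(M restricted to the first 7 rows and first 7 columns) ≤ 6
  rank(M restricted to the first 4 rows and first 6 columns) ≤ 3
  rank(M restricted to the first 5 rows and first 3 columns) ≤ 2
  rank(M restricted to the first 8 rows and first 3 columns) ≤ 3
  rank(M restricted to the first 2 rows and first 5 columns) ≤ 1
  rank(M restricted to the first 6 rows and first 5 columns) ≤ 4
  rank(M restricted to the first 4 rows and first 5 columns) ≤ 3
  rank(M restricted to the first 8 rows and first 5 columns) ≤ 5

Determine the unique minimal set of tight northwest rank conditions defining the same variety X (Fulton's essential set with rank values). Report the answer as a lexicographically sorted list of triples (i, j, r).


Propagating the 29 rank bounds to every northwest block:

  1 | 1 | 1 | 1 | 1 | 1 | 1 | 1 | 1
  1 | 1 | 1 | 1 | 1 | 2 | 2 | 2 | 2
  1 | 1 | 1 | 1 | 2 | 3 | 3 | 3 | 3
  1 | 1 | 1 | 1 | 2 | 3 | 3 | 4 | 4
  1 | 1 | 1 | 2 | 3 | 4 | 4 | 5 | 5
  1 | 2 | 2 | 3 | 4 | 5 | 5 | 6 | 6
  1 | 2 | 2 | 3 | 4 | 5 | 6 | 7 | 7
  1 | 2 | 3 | 4 | 5 | 6 | 7 | 8 | 8
  1 | 2 | 3 | 4 | 5 | 6 | 7 | 8 | 9

giving w = (1, 6, 5, 8, 4, 2, 7, 3, 9) via Δ²R.

Fulton essential set (5 of the 14 Rothe cells):

[(2, 5, 1), (4, 4, 1), (4, 7, 3), (5, 3, 1), (7, 3, 2)]


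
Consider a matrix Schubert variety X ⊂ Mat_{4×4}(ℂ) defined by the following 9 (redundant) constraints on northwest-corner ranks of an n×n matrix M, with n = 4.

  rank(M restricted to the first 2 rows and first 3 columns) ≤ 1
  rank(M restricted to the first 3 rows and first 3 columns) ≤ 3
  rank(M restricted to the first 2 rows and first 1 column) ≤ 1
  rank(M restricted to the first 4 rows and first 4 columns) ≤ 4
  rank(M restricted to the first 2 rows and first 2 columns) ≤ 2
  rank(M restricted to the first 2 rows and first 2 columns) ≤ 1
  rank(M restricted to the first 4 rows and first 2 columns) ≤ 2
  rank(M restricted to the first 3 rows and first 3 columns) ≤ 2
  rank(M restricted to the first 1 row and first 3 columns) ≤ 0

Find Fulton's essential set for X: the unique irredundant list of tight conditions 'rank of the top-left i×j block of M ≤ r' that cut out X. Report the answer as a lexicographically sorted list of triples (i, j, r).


The tightest implied rank at each (i,j), from the 9 conditions:

  0  0  0  1
  1  1  1  2
  1  2  2  3
  1  2  3  4

so w = (4, 1, 2, 3).

ℓ(w)=3; the 1 essential cell (i,j,r):

[(1, 3, 0)]


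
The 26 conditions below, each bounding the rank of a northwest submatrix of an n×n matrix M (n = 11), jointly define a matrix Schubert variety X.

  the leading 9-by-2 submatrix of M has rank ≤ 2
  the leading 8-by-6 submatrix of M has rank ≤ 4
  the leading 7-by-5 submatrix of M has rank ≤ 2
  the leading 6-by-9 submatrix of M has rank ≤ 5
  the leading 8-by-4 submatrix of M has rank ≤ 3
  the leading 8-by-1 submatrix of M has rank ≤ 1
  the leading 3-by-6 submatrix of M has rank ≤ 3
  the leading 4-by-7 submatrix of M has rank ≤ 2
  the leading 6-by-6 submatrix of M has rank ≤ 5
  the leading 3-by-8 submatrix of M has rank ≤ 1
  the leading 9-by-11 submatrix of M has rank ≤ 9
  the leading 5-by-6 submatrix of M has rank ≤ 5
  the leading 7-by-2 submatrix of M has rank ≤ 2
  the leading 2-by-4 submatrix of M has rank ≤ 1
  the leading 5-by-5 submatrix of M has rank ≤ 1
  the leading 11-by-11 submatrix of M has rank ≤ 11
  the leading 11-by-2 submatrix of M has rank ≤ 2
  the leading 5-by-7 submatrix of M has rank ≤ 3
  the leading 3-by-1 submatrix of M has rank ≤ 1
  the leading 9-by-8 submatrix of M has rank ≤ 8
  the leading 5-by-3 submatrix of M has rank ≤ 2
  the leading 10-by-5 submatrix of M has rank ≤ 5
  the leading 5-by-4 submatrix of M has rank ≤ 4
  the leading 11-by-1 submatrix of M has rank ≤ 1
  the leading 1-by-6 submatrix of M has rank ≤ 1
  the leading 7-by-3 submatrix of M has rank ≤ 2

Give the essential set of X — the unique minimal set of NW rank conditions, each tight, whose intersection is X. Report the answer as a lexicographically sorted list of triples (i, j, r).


The tightest implied rank at each (i,j), from the 26 conditions:

  row 1: 1 1 1 1 1 1 1 1 1 1 1
  row 2: 1 1 1 1 1 1 1 1 2 2 2
  row 3: 1 1 1 1 1 1 1 1 2 3 3
  row 4: 1 1 1 1 1 2 2 2 3 4 4
  row 5: 1 1 1 1 1 2 3 3 4 5 5
  row 6: 1 2 2 2 2 3 4 4 5 6 6
  row 7: 1 2 2 2 2 3 4 5 6 7 7
  row 8: 1 2 3 3 3 4 5 6 7 8 8
  row 9: 1 2 3 4 4 5 6 7 8 9 9
  row 10: 1 2 3 4 5 6 7 8 9 10 10
  row 11: 1 2 3 4 5 6 7 8 9 10 11

so w = (1, 9, 10, 6, 7, 2, 8, 3, 4, 5, 11).

D(w) has 25 cells with 3 SE-corners; essential set:

[(3, 8, 1), (5, 5, 1), (7, 5, 2)]


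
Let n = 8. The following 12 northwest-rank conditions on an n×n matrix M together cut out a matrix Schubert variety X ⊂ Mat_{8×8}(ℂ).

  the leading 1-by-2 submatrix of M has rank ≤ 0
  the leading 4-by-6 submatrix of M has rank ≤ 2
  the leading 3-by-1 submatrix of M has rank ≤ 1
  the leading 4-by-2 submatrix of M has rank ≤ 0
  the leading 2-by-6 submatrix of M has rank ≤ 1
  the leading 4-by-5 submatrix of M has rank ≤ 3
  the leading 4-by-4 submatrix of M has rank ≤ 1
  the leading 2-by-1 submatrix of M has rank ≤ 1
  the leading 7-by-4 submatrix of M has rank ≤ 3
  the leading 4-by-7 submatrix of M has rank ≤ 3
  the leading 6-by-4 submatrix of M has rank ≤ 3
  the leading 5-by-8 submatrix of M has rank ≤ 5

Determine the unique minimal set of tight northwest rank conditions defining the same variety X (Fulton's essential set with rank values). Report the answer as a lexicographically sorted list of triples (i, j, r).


The tightest implied rank at each (i,j), from the 12 conditions:

  row 1: 0 | 0 | 1 | 1 | 1 | 1 | 1 | 1
  row 2: 0 | 0 | 1 | 1 | 1 | 1 | 2 | 2
  row 3: 0 | 0 | 1 | 1 | 2 | 2 | 3 | 3
  row 4: 0 | 0 | 1 | 1 | 2 | 2 | 3 | 4
  row 5: 1 | 1 | 2 | 2 | 3 | 3 | 4 | 5
  row 6: 1 | 2 | 3 | 3 | 4 | 4 | 5 | 6
  row 7: 1 | 2 | 3 | 3 | 4 | 5 | 6 | 7
  row 8: 1 | 2 | 3 | 4 | 5 | 6 | 7 | 8

so w = (3, 7, 5, 8, 1, 2, 6, 4).

ℓ(w)=15; the 5 essential cells (i,j,r):

[(2, 6, 1), (4, 2, 0), (4, 4, 1), (4, 6, 2), (7, 4, 3)]


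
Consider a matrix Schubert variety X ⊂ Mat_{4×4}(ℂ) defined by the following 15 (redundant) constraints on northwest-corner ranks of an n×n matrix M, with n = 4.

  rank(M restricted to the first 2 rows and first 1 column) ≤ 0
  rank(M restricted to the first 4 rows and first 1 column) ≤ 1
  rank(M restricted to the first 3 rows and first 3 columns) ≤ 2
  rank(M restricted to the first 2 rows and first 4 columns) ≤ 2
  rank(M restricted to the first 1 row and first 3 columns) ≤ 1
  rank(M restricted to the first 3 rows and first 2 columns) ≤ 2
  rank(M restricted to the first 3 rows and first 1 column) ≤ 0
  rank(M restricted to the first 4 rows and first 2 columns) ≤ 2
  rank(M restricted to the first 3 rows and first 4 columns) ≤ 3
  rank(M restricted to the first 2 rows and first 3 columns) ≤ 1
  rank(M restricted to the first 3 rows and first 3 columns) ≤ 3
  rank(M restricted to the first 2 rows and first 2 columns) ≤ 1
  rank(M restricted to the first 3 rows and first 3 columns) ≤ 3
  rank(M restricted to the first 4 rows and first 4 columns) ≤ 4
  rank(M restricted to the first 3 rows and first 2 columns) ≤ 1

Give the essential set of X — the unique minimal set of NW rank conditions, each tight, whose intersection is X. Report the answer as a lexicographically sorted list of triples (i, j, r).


Reconstructing r_w from the 15 given conditions:

  R[1]: 0, 1, 1, 1
  R[2]: 0, 1, 1, 2
  R[3]: 0, 1, 2, 3
  R[4]: 1, 2, 3, 4

giving w = (2, 4, 3, 1) via Δ²R.

Fulton essential set (2 of the 4 Rothe cells):

[(2, 3, 1), (3, 1, 0)]


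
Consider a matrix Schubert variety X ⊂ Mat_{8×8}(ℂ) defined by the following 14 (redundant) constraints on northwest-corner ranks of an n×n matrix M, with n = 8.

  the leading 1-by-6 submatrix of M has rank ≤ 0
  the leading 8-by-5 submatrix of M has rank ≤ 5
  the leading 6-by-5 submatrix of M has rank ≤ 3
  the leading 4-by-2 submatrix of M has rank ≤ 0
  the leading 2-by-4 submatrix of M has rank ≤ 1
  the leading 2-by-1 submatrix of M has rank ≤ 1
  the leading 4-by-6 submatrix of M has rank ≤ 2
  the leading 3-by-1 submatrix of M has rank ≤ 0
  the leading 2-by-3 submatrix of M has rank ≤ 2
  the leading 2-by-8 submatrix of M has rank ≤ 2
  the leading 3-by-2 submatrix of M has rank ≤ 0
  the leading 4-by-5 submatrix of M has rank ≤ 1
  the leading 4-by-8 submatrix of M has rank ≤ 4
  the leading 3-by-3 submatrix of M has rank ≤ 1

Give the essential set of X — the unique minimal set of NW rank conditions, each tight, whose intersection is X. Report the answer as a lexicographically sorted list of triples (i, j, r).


The tightest implied rank at each (i,j), from the 14 conditions:

  R[1]: 0, 0, 0, 0, 0, 0, 1, 1
  R[2]: 0, 0, 1, 1, 1, 1, 2, 2
  R[3]: 0, 0, 1, 1, 1, 2, 3, 3
  R[4]: 0, 0, 1, 1, 1, 2, 3, 4
  R[5]: 1, 1, 2, 2, 2, 3, 4, 5
  R[6]: 1, 2, 3, 3, 3, 4, 5, 6
  R[7]: 1, 2, 3, 4, 4, 5, 6, 7
  R[8]: 1, 2, 3, 4, 5, 6, 7, 8

so w = (7, 3, 6, 8, 1, 2, 4, 5).

3 SE-corners of the 16-cell Rothe diagram give Ess(w):

[(1, 6, 0), (4, 2, 0), (4, 5, 1)]


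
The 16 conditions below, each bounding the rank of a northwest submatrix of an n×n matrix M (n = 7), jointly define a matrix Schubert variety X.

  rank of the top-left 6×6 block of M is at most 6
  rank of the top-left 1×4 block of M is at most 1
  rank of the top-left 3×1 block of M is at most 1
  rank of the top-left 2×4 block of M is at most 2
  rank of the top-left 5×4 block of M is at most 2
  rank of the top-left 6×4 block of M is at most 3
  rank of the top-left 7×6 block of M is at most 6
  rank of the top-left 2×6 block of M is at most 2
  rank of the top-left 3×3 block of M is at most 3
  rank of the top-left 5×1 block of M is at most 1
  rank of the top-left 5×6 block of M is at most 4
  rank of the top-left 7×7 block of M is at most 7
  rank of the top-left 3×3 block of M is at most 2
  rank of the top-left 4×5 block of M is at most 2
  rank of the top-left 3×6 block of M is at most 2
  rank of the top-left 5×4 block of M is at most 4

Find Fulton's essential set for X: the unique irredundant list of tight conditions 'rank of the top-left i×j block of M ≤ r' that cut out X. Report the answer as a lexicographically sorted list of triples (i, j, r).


Computing R[i][j] = min implied NW-rank bound (n=7, 16 conditions):

  i=1: 1, 1, 1, 1, 1, 1, 1
  i=2: 1, 2, 2, 2, 2, 2, 2
  i=3: 1, 2, 2, 2, 2, 2, 3
  i=4: 1, 2, 2, 2, 2, 3, 4
  i=5: 1, 2, 2, 2, 3, 4, 5
  i=6: 1, 2, 3, 3, 4, 5, 6
  i=7: 1, 2, 3, 4, 5, 6, 7

the unique w with this rank table is (1, 2, 7, 6, 5, 3, 4).

D(w) has 9 cells with 3 SE-corners; essential set:

[(3, 6, 2), (4, 5, 2), (5, 4, 2)]


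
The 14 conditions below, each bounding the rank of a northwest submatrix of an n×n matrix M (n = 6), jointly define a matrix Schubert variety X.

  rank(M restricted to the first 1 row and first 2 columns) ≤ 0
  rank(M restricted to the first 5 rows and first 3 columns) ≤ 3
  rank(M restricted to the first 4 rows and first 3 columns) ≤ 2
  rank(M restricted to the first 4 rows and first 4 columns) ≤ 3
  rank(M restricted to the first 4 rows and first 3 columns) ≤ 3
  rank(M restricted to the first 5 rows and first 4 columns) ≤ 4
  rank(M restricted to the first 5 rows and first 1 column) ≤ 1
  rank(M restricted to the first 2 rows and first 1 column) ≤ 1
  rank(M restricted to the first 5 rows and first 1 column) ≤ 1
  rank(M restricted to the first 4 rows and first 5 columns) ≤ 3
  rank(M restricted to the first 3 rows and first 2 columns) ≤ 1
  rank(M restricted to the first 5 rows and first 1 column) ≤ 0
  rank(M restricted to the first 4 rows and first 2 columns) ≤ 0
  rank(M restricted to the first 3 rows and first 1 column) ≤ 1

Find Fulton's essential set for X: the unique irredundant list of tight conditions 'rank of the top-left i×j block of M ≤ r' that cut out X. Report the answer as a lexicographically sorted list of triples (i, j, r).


Reconstructing r_w from the 14 given conditions:

  i=1: 0 | 0 | 1 | 1 | 1 | 1
  i=2: 0 | 0 | 1 | 2 | 2 | 2
  i=3: 0 | 0 | 1 | 2 | 3 | 3
  i=4: 0 | 0 | 1 | 2 | 3 | 4
  i=5: 0 | 1 | 2 | 3 | 4 | 5
  i=6: 1 | 2 | 3 | 4 | 5 | 6

the unique w with this rank table is (3, 4, 5, 6, 2, 1).

2 SE-corners of the 9-cell Rothe diagram give Ess(w):

[(4, 2, 0), (5, 1, 0)]


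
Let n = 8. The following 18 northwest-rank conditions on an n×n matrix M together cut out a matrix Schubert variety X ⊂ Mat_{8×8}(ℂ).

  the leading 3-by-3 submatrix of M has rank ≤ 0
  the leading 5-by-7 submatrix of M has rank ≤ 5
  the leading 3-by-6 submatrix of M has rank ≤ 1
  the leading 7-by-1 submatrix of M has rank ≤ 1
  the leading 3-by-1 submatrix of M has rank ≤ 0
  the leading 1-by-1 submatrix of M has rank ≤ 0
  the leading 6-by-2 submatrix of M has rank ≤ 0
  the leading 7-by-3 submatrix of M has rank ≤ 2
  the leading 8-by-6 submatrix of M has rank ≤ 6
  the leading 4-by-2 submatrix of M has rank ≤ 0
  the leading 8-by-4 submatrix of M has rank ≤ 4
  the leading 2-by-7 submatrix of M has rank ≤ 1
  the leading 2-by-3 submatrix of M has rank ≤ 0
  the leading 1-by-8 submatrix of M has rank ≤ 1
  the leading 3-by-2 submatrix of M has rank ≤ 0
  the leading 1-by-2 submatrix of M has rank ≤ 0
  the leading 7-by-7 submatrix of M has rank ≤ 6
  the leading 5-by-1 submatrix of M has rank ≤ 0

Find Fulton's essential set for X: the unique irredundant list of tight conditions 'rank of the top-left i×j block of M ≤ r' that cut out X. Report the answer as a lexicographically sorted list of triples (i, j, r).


Computing R[i][j] = min implied NW-rank bound (n=8, 18 conditions):

  row 1: 0  0  0  1  1  1  1  1
  row 2: 0  0  0  1  1  1  1  2
  row 3: 0  0  0  1  1  1  2  3
  row 4: 0  0  1  2  2  2  3  4
  row 5: 0  0  1  2  3  3  4  5
  row 6: 0  0  1  2  3  4  5  6
  row 7: 1  1  2  3  4  5  6  7
  row 8: 1  2  3  4  5  6  7  8

second differences of R give the permutation w = (4, 8, 7, 3, 5, 6, 1, 2).

Fulton essential set (4 of the 20 Rothe cells):

[(2, 7, 1), (3, 3, 0), (3, 6, 1), (6, 2, 0)]


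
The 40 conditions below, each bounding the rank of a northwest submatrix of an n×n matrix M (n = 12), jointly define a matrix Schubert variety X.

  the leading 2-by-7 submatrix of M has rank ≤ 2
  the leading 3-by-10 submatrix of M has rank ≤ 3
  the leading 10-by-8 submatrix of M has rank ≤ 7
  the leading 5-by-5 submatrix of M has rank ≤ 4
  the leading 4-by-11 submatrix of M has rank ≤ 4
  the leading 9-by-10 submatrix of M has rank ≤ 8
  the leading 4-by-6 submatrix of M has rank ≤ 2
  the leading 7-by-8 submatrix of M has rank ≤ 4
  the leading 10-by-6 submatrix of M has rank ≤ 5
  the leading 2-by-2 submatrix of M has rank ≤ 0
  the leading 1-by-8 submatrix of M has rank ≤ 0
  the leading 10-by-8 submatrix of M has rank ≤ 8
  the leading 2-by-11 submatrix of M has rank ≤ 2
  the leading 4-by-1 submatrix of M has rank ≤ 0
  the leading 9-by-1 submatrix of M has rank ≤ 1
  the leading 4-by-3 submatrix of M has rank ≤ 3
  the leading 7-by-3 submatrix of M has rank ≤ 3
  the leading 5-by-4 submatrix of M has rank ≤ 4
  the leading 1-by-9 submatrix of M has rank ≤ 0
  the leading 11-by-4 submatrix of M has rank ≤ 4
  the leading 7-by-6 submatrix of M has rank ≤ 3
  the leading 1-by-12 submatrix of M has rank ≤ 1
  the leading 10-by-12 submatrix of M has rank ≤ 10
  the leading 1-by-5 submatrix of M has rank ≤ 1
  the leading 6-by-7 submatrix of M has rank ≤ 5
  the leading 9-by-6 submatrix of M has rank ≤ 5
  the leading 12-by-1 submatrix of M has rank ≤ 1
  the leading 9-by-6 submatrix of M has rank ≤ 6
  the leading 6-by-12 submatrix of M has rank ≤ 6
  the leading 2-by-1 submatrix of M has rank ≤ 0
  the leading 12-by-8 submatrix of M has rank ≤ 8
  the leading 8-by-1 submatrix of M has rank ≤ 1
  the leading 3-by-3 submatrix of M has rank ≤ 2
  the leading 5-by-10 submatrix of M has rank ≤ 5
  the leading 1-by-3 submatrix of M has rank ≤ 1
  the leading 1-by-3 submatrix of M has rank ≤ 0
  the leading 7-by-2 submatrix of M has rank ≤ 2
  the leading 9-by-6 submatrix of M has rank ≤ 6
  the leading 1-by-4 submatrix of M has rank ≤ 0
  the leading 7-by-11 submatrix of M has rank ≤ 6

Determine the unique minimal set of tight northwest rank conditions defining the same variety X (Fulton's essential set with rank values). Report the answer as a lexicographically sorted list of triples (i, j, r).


Computing R[i][j] = min implied NW-rank bound (n=12, 40 conditions):

  row 1: 0  0  0  0  0  0  0  0  0  1  1  1
  row 2: 0  0  1  1  1  1  1  1  1  2  2  2
  row 3: 0  1  2  2  2  2  2  2  2  3  3  3
  row 4: 0  1  2  2  2  2  3  3  3  4  4  4
  row 5: 1  2  3  3  3  3  4  4  4  5  5  5
  row 6: 1  2  3  3  3  3  4  4  5  6  6  6
  row 7: 1  2  3  3  3  3  4  4  5  6  6  7
  row 8: 1  2  3  4  4  4  5  5  6  7  7  8
  row 9: 1  2  3  4  5  5  6  6  7  8  8  9
  row 10: 1  2  3  4  5  5  6  7  8  9  9  10
  row 11: 1  2  3  4  5  6  7  8  9  10  10  11
  row 12: 1  2  3  4  5  6  7  8  9  10  11  12

giving w = (10, 3, 2, 7, 1, 9, 12, 4, 5, 8, 6, 11) via Δ²R.

8 SE-corners of the 26-cell Rothe diagram give Ess(w):

[(1, 9, 0), (2, 2, 0), (4, 1, 0), (4, 6, 2), (7, 6, 3), (7, 8, 4), (7, 11, 6), (10, 6, 5)]


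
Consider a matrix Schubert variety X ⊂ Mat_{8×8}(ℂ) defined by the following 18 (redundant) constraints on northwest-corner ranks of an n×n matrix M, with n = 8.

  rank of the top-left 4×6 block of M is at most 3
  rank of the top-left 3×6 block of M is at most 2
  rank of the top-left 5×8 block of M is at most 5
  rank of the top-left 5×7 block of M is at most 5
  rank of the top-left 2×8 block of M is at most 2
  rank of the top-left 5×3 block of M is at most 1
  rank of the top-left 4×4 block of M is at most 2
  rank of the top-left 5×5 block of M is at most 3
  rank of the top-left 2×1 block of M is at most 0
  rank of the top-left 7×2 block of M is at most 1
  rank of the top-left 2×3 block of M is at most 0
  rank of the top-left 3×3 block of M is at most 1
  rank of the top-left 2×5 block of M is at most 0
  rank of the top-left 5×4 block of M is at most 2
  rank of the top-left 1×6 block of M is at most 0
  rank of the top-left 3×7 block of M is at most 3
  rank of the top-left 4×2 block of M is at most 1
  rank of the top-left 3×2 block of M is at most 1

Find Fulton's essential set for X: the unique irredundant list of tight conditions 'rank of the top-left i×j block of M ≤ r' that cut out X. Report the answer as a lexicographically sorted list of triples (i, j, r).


The tightest implied rank at each (i,j), from the 18 conditions:

  R[1]: 0 0 0 0 0 0 1 1
  R[2]: 0 0 0 0 0 1 2 2
  R[3]: 1 1 1 1 1 2 3 3
  R[4]: 1 1 1 2 2 3 4 4
  R[5]: 1 1 1 2 3 4 5 5
  R[6]: 1 1 2 3 4 5 6 6
  R[7]: 1 1 2 3 4 5 6 7
  R[8]: 1 2 3 4 5 6 7 8

second differences of R give the permutation w = (7, 6, 1, 4, 5, 3, 8, 2).

|D(w)|=17, |Ess(w)|=4:

[(1, 6, 0), (2, 5, 0), (5, 3, 1), (7, 2, 1)]


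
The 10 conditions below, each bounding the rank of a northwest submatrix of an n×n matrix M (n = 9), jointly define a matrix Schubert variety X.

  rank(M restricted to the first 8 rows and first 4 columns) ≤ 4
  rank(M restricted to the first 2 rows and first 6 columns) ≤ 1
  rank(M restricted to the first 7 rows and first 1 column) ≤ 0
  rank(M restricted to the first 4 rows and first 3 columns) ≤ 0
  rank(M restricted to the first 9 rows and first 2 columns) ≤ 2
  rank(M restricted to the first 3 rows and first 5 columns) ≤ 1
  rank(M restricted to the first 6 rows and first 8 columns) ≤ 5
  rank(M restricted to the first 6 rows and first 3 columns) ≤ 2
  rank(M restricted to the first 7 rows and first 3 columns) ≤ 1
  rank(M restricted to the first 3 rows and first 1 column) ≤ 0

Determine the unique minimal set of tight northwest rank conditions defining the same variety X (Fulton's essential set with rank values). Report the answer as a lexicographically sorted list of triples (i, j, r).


Rank table r_w(9×9) implied by the 10 constraints:

  0 | 0 | 0 | 1 | 1 | 1 | 1 | 1 | 1
  0 | 0 | 0 | 1 | 1 | 1 | 2 | 2 | 2
  0 | 0 | 0 | 1 | 1 | 2 | 3 | 3 | 3
  0 | 0 | 0 | 1 | 2 | 3 | 4 | 4 | 4
  0 | 1 | 1 | 2 | 3 | 4 | 5 | 5 | 5
  0 | 1 | 1 | 2 | 3 | 4 | 5 | 5 | 6
  0 | 1 | 1 | 2 | 3 | 4 | 5 | 6 | 7
  1 | 2 | 2 | 3 | 4 | 5 | 6 | 7 | 8
  1 | 2 | 3 | 4 | 5 | 6 | 7 | 8 | 9

the unique w with this rank table is (4, 7, 6, 5, 2, 9, 8, 1, 3).

6 SE-corners of the 21-cell Rothe diagram give Ess(w):

[(2, 6, 1), (3, 5, 1), (4, 3, 0), (6, 8, 5), (7, 1, 0), (7, 3, 1)]


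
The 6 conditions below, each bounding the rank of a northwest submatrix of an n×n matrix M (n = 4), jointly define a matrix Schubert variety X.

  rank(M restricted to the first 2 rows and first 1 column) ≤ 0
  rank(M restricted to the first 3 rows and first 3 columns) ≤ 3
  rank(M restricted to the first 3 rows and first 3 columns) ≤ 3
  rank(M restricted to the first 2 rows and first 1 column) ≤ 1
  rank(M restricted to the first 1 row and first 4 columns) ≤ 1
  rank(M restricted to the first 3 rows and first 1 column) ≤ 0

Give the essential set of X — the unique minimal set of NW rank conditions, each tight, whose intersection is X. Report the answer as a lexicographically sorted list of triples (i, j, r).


Computing R[i][j] = min implied NW-rank bound (n=4, 6 conditions):

  0, 1, 1, 1
  0, 1, 2, 2
  0, 1, 2, 3
  1, 2, 3, 4

hence w(1..4) = (2, 3, 4, 1).

|D(w)|=3, |Ess(w)|=1:

[(3, 1, 0)]


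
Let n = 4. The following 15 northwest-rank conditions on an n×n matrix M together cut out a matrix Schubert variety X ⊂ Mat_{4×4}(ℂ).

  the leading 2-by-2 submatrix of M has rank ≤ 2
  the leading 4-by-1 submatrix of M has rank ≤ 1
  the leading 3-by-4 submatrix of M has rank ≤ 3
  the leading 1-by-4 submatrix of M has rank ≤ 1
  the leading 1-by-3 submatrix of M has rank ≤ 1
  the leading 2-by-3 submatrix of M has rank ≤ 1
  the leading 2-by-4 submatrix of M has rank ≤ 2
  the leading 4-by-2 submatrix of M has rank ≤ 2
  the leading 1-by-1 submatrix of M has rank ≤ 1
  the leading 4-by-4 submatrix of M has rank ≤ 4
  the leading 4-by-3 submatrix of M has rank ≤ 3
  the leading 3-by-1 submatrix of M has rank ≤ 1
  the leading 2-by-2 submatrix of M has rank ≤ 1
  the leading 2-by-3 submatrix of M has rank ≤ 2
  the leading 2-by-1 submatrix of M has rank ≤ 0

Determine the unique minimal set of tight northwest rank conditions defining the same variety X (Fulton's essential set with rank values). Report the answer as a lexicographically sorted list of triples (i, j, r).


Computing R[i][j] = min implied NW-rank bound (n=4, 15 conditions):

  i=1: 0 | 1 | 1 | 1
  i=2: 0 | 1 | 1 | 2
  i=3: 1 | 2 | 2 | 3
  i=4: 1 | 2 | 3 | 4

second differences of R give the permutation w = (2, 4, 1, 3).

Rothe diagram D(w) (3 cells), 2 SE-corners (essential conditions):

[(2, 1, 0), (2, 3, 1)]


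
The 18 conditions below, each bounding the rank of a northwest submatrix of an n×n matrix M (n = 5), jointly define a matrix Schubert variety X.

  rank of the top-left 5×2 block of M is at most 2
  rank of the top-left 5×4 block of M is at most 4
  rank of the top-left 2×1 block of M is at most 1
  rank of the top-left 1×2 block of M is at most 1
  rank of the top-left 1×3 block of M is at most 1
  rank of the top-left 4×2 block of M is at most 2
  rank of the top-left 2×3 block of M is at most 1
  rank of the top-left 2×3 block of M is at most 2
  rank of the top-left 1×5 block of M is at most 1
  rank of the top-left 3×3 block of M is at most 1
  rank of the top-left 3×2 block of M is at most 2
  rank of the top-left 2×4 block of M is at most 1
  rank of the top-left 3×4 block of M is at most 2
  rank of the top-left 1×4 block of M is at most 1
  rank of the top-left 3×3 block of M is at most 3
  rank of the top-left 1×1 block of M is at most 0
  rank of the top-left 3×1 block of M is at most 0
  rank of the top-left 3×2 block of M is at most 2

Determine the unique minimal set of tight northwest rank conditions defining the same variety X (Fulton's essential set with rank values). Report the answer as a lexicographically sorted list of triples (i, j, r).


The tightest implied rank at each (i,j), from the 18 conditions:

  0 1 1 1 1
  0 1 1 1 2
  0 1 1 2 3
  1 2 2 3 4
  1 2 3 4 5

hence w(1..5) = (2, 5, 4, 1, 3).

ℓ(w)=6; the 3 essential cells (i,j,r):

[(2, 4, 1), (3, 1, 0), (3, 3, 1)]


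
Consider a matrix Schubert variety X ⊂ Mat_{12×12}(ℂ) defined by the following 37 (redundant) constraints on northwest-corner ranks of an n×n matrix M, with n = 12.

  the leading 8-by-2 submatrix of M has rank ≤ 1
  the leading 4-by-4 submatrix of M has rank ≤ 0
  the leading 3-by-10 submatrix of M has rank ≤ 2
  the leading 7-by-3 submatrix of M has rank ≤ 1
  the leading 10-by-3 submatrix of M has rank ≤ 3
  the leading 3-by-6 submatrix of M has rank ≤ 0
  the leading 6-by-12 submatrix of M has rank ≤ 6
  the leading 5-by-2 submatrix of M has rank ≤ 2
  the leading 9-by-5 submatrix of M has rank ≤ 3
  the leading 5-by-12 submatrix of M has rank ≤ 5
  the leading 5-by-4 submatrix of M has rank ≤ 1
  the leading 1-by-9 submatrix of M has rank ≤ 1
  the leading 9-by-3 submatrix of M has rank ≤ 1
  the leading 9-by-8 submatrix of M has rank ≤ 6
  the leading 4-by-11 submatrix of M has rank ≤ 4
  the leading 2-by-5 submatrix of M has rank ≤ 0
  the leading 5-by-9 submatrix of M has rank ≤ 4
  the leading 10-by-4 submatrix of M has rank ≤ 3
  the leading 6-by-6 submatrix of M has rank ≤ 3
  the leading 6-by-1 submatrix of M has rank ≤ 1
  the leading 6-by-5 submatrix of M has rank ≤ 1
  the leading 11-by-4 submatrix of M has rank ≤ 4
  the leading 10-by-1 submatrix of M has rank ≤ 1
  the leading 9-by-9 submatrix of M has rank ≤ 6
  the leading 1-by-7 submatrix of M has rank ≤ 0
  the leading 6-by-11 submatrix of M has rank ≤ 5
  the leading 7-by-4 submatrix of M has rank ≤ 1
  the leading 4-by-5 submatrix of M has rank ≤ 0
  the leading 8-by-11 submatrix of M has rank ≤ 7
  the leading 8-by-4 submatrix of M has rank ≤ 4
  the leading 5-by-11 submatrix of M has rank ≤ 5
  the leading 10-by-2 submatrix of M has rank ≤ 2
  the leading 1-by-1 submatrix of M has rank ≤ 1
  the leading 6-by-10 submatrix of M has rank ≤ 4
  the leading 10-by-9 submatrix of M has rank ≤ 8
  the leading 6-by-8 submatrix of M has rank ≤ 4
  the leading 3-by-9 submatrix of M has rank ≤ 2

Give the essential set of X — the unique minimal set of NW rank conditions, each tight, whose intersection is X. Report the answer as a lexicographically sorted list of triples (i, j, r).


The tightest implied rank at each (i,j), from the 37 conditions:

  0  0  0  0  0  0  0  1  1  1  1  1
  0  0  0  0  0  0  1  2  2  2  2  2
  0  0  0  0  0  0  1  2  2  2  3  3
  0  0  0  0  0  1  2  3  3  3  4  4
  1  1  1  1  1  2  3  4  4  4  5  5
  1  1  1  1  1  2  3  4  4  4  5  6
  1  1  1  1  2  3  4  5  5  5  6  7
  1  1  1  2  3  4  5  6  6  6  7  8
  1  1  1  2  3  4  5  6  6  7  8  9
  1  2  2  3  4  5  6  7  7  8  9  10
  1  2  3  4  5  6  7  8  8  9  10  11
  1  2  3  4  5  6  7  8  9  10  11  12

giving w = (8, 7, 11, 6, 1, 12, 5, 4, 10, 2, 3, 9) via Δ²R.

|D(w)|=40, |Ess(w)|=9:

[(1, 7, 0), (3, 6, 0), (3, 10, 2), (4, 5, 0), (6, 5, 1), (6, 10, 4), (7, 4, 1), (9, 3, 1), (9, 9, 6)]


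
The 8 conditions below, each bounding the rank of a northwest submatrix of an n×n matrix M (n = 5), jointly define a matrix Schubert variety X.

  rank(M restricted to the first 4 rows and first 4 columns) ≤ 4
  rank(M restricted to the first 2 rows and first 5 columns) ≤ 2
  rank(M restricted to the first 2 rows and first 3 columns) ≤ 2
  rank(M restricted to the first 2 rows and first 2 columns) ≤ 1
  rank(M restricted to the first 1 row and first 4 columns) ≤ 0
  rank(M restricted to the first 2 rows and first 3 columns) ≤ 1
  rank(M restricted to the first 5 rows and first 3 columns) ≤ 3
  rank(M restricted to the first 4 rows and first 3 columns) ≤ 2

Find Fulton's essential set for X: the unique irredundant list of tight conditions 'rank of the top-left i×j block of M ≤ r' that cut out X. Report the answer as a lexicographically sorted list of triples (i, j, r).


Propagating the 8 rank bounds to every northwest block:

  0  0  0  0  1
  1  1  1  1  2
  1  2  2  2  3
  1  2  2  3  4
  1  2  3  4  5

second differences of R give the permutation w = (5, 1, 2, 4, 3).

|D(w)|=5, |Ess(w)|=2:

[(1, 4, 0), (4, 3, 2)]


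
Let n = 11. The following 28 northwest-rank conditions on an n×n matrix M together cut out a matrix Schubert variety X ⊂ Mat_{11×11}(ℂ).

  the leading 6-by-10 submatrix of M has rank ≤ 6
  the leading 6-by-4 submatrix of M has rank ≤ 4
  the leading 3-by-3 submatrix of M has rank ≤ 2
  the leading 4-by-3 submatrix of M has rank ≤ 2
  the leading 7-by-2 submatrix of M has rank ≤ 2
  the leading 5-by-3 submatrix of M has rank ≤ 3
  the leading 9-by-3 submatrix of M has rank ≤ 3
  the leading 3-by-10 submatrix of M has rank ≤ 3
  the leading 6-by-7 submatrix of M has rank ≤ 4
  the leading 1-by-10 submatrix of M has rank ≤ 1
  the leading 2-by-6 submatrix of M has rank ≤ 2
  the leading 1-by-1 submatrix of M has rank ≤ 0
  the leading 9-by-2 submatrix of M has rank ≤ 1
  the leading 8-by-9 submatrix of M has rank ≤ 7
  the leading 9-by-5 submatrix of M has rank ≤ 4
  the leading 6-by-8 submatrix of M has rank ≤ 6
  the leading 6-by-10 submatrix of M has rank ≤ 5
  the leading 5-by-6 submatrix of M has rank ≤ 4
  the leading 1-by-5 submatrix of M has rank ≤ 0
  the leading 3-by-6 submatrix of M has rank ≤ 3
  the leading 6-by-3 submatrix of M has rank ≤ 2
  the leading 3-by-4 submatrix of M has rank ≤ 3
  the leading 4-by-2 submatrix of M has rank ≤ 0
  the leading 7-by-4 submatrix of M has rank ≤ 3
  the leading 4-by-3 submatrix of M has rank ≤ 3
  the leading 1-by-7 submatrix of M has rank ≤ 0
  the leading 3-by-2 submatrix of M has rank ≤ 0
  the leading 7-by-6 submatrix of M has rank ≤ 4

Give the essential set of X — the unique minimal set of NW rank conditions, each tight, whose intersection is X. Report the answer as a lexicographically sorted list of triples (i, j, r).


Reconstructing r_w from the 28 given conditions:

  R[1]: 0  0  0  0  0  0  0  1  1  1  1
  R[2]: 0  0  1  1  1  1  1  2  2  2  2
  R[3]: 0  0  1  2  2  2  2  3  3  3  3
  R[4]: 0  0  1  2  3  3  3  4  4  4  4
  R[5]: 1  1  2  3  4  4  4  5  5  5  5
  R[6]: 1  1  2  3  4  4  4  5  5  5  6
  R[7]: 1  1  2  3  4  4  5  6  6  6  7
  R[8]: 1  1  2  3  4  5  6  7  7  7  8
  R[9]: 1  1  2  3  4  5  6  7  8  8  9
  R[10]: 1  2  3  4  5  6  7  8  9  9  10
  R[11]: 1  2  3  4  5  6  7  8  9  10  11

the unique w with this rank table is (8, 3, 4, 5, 1, 11, 7, 6, 9, 2, 10).

Rothe diagram D(w) (22 cells), 6 SE-corners (essential conditions):

[(1, 7, 0), (4, 2, 0), (6, 7, 4), (6, 10, 5), (7, 6, 4), (9, 2, 1)]


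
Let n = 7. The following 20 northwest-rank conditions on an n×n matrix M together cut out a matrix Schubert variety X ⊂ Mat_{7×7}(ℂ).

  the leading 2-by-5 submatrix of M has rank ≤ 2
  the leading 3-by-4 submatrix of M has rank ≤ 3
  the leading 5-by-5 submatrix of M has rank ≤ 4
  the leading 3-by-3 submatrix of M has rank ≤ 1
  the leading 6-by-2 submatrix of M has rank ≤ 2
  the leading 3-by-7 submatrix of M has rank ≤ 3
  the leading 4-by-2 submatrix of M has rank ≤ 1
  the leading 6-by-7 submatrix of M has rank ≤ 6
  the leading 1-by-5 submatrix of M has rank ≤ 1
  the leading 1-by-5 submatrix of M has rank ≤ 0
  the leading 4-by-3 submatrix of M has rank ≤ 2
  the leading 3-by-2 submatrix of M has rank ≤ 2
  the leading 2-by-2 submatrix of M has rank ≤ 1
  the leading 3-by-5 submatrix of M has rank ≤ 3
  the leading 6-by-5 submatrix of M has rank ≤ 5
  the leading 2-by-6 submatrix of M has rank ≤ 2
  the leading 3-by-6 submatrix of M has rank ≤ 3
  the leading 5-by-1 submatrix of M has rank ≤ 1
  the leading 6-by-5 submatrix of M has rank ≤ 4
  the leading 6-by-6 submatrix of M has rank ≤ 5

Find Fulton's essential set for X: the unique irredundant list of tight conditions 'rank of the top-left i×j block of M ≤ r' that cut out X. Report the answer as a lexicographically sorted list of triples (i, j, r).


The tightest implied rank at each (i,j), from the 20 conditions:

  R[1]: 0  0  0  0  0  1  1
  R[2]: 1  1  1  1  1  2  2
  R[3]: 1  1  1  2  2  3  3
  R[4]: 1  1  2  3  3  4  4
  R[5]: 1  2  3  4  4  5  5
  R[6]: 1  2  3  4  4  5  6
  R[7]: 1  2  3  4  5  6  7

giving w = (6, 1, 4, 3, 2, 7, 5) via Δ²R.

Fulton essential set (4 of the 9 Rothe cells):

[(1, 5, 0), (3, 3, 1), (4, 2, 1), (6, 5, 4)]


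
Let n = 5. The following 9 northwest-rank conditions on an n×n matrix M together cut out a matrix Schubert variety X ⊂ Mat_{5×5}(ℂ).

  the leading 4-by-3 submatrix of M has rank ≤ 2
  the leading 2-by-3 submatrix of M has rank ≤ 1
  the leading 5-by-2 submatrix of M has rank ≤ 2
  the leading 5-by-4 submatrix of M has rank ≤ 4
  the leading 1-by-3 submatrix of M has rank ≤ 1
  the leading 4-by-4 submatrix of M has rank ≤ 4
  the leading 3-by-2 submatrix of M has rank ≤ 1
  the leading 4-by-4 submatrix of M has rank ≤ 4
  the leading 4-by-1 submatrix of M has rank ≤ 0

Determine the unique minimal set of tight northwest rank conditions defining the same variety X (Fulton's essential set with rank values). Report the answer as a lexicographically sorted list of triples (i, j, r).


Recovering R(i,j) via the rank-extension bound from the 9 conditions:

  i=1: 0 | 1 | 1 | 1 | 1
  i=2: 0 | 1 | 1 | 2 | 2
  i=3: 0 | 1 | 2 | 3 | 3
  i=4: 0 | 1 | 2 | 3 | 4
  i=5: 1 | 2 | 3 | 4 | 5

second differences of R give the permutation w = (2, 4, 3, 5, 1).

Rothe diagram D(w) (5 cells), 2 SE-corners (essential conditions):

[(2, 3, 1), (4, 1, 0)]


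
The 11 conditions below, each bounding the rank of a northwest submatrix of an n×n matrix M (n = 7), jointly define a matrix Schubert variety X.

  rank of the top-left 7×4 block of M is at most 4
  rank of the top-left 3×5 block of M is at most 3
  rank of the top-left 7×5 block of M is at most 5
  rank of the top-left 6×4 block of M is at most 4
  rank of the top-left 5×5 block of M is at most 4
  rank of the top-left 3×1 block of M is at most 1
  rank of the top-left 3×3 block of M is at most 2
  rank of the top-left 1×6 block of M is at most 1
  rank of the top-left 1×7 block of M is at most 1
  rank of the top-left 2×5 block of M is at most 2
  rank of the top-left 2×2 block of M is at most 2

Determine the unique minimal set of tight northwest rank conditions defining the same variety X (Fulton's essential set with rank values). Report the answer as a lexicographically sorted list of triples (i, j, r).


Computing R[i][j] = min implied NW-rank bound (n=7, 11 conditions):

  row 1: 1, 1, 1, 1, 1, 1, 1
  row 2: 1, 2, 2, 2, 2, 2, 2
  row 3: 1, 2, 2, 3, 3, 3, 3
  row 4: 1, 2, 3, 4, 4, 4, 4
  row 5: 1, 2, 3, 4, 4, 5, 5
  row 6: 1, 2, 3, 4, 5, 6, 6
  row 7: 1, 2, 3, 4, 5, 6, 7

so w = (1, 2, 4, 3, 6, 5, 7).

ℓ(w)=2; the 2 essential cells (i,j,r):

[(3, 3, 2), (5, 5, 4)]


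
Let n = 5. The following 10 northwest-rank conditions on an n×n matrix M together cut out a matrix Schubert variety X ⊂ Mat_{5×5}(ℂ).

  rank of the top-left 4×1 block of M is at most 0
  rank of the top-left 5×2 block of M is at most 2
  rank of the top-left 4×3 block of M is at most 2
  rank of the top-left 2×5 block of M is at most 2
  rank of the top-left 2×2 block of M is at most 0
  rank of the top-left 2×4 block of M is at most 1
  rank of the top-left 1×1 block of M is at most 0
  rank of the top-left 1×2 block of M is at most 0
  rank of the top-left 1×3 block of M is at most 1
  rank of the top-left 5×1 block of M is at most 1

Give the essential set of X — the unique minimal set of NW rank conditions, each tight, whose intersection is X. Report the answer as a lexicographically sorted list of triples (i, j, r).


Reconstructing r_w from the 10 given conditions:

  0 | 0 | 1 | 1 | 1
  0 | 0 | 1 | 1 | 2
  0 | 1 | 2 | 2 | 3
  0 | 1 | 2 | 3 | 4
  1 | 2 | 3 | 4 | 5

second differences of R give the permutation w = (3, 5, 2, 4, 1).

Fulton essential set (3 of the 7 Rothe cells):

[(2, 2, 0), (2, 4, 1), (4, 1, 0)]


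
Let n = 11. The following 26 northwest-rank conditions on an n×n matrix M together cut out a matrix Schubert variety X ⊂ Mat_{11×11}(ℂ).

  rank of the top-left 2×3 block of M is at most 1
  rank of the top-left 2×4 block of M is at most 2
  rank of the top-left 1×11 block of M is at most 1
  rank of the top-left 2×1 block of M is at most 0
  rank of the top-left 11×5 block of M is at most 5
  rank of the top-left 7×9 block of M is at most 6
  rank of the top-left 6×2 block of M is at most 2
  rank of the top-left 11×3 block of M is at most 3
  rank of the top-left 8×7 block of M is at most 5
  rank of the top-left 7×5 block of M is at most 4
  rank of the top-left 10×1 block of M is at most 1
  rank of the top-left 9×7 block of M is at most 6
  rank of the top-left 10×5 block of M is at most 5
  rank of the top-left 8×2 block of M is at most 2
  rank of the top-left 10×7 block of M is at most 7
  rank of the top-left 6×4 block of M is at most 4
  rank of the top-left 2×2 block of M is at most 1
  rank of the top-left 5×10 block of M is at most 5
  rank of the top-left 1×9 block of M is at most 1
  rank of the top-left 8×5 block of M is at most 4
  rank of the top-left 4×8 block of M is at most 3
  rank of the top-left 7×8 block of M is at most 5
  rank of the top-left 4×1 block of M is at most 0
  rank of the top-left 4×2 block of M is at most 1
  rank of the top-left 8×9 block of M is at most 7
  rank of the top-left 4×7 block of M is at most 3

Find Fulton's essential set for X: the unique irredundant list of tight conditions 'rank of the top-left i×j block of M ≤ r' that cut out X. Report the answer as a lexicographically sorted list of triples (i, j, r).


Computing R[i][j] = min implied NW-rank bound (n=11, 26 conditions):

  0 | 1 | 1 | 1 | 1 | 1 | 1 | 1 | 1 | 1 | 1
  0 | 1 | 1 | 2 | 2 | 2 | 2 | 2 | 2 | 2 | 2
  0 | 1 | 2 | 3 | 3 | 3 | 3 | 3 | 3 | 3 | 3
  0 | 1 | 2 | 3 | 3 | 3 | 3 | 3 | 4 | 4 | 4
  1 | 2 | 3 | 4 | 4 | 4 | 4 | 4 | 5 | 5 | 5
  1 | 2 | 3 | 4 | 4 | 5 | 5 | 5 | 6 | 6 | 6
  1 | 2 | 3 | 4 | 4 | 5 | 5 | 5 | 6 | 7 | 7
  1 | 2 | 3 | 4 | 4 | 5 | 5 | 6 | 7 | 8 | 8
  1 | 2 | 3 | 4 | 5 | 6 | 6 | 7 | 8 | 9 | 9
  1 | 2 | 3 | 4 | 5 | 6 | 7 | 8 | 9 | 10 | 10
  1 | 2 | 3 | 4 | 5 | 6 | 7 | 8 | 9 | 10 | 11

second differences of R give the permutation w = (2, 4, 3, 9, 1, 6, 10, 8, 5, 7, 11).

6 SE-corners of the 15-cell Rothe diagram give Ess(w):

[(2, 3, 1), (4, 1, 0), (4, 8, 3), (7, 8, 5), (8, 5, 4), (8, 7, 5)]
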